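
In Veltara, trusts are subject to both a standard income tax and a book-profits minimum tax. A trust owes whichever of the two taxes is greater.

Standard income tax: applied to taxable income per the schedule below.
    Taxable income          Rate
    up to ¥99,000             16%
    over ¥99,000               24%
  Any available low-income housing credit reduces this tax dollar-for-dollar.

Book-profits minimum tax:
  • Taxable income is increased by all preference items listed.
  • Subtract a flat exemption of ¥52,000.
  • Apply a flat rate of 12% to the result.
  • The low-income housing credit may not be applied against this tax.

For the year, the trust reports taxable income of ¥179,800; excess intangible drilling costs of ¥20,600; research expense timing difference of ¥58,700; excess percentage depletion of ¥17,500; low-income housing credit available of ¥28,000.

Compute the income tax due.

Book-profits minimum tax:
  Adjusted income: ¥179,800 + ¥20,600 + ¥58,700 + ¥17,500 = ¥276,600
  Less exemption ¥52,000 → base ¥224,600
  ¥224,600 × 12% = ¥26,952

Standard income tax:
  ¥99,000 × 16% = ¥15,840
  ¥80,800 × 24% = ¥19,392
  → ¥35,232
  Less low-income housing credit ¥28,000 → ¥7,232

¥26,952 > ¥7,232, so the book-profits minimum tax is the binding amount.

¥26,952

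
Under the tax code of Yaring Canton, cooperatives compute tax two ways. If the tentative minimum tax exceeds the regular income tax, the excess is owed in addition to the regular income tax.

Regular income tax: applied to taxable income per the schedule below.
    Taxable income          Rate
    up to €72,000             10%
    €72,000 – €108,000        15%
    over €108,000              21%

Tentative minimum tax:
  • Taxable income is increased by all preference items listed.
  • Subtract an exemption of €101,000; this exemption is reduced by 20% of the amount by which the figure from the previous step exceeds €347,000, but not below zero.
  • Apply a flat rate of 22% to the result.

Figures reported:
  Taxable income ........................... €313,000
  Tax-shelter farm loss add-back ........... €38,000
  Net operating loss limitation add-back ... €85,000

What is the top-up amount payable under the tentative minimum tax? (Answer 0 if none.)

€21,966

Regular income tax:
  €72,000 × 10% = €7,200
  €36,000 × 15% = €5,400
  €205,000 × 21% = €43,050
  → €55,650

Tentative minimum tax:
  Adjusted income: €313,000 + €38,000 + €85,000 = €436,000
  Exemption: €101,000 − 20% × (€436,000 − €347,000) = €101,000 − €17,800 = €83,200
  Base: €436,000 − €83,200 = €352,800
  €352,800 × 22% = €77,616

Excess of tentative minimum tax over regular income tax: €77,616 − €55,650 = €21,966.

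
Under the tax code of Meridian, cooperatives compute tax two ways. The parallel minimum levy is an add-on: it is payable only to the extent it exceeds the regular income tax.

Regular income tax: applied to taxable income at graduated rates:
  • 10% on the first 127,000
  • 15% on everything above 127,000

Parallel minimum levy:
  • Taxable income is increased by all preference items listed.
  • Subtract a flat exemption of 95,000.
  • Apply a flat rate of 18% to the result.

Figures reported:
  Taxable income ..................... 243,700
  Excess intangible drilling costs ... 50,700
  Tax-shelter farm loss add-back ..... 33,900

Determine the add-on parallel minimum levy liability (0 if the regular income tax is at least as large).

Regular income tax:
  127,000 × 10% = 12,700
  116,700 × 15% = 17,505
  → 30,205

Parallel minimum levy:
  Adjusted income: 243,700 + 50,700 + 33,900 = 328,300
  Less exemption 95,000 → base 233,300
  233,300 × 18% = 41,994

Excess of parallel minimum levy over regular income tax: 41,994 − 30,205 = 11,789.

11,789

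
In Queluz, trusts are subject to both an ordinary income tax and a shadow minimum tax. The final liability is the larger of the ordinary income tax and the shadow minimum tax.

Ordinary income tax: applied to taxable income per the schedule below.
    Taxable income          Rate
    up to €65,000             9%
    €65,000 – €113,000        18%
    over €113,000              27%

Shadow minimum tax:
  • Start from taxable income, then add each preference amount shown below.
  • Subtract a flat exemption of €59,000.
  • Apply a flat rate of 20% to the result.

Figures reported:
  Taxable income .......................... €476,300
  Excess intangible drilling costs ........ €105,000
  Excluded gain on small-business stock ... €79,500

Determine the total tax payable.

€120,360

Shadow minimum tax:
  Adjusted income: €476,300 + €105,000 + €79,500 = €660,800
  Less exemption €59,000 → base €601,800
  €601,800 × 20% = €120,360

Ordinary income tax:
  €65,000 × 9% = €5,850
  €48,000 × 18% = €8,640
  €363,300 × 27% = €98,091
  → €112,581

€120,360 > €112,581, so the shadow minimum tax is the binding amount.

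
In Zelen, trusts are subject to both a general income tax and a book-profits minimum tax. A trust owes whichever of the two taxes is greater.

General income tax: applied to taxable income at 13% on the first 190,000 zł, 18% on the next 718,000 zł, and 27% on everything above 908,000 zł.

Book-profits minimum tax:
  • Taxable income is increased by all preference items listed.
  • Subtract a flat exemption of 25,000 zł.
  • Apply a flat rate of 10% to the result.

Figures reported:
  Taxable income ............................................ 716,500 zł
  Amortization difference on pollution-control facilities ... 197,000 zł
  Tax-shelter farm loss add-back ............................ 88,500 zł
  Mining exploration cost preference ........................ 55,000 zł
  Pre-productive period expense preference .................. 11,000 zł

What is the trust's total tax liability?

General income tax:
  190,000 zł × 13% = 24,700 zł
  526,500 zł × 18% = 94,770 zł
  → 119,470 zł

Book-profits minimum tax:
  Adjusted income: 716,500 zł + 197,000 zł + 88,500 zł + 55,000 zł + 11,000 zł = 1,068,000 zł
  Less exemption 25,000 zł → base 1,043,000 zł
  1,043,000 zł × 10% = 104,300 zł

119,470 zł > 104,300 zł, so the general income tax governs.

119,470 zł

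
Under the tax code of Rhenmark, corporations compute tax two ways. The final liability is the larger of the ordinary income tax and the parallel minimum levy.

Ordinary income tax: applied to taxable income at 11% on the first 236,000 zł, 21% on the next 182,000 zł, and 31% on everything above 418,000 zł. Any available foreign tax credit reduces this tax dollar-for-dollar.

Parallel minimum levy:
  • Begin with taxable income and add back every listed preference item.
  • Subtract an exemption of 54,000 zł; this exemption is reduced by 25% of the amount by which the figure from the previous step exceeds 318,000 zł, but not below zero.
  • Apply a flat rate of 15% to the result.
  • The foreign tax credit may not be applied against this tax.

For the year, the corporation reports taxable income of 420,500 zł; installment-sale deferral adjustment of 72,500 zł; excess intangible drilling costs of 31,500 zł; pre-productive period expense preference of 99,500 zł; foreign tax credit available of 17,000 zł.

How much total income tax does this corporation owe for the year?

Ordinary income tax:
  236,000 zł × 11% = 25,960 zł
  182,000 zł × 21% = 38,220 zł
  2,500 zł × 31% = 775 zł
  → 64,955 zł
  Less foreign tax credit 17,000 zł → 47,955 zł

Parallel minimum levy:
  Adjusted income: 420,500 zł + 72,500 zł + 31,500 zł + 99,500 zł = 624,000 zł
  Exemption: 25% × (624,000 zł − 318,000 zł) = 76,500 zł ≥ 54,000 zł, so the exemption is fully phased out
  Base: 624,000 zł − 0 zł = 624,000 zł
  624,000 zł × 15% = 93,600 zł

93,600 zł > 47,955 zł, so the parallel minimum levy is the binding amount.

93,600 zł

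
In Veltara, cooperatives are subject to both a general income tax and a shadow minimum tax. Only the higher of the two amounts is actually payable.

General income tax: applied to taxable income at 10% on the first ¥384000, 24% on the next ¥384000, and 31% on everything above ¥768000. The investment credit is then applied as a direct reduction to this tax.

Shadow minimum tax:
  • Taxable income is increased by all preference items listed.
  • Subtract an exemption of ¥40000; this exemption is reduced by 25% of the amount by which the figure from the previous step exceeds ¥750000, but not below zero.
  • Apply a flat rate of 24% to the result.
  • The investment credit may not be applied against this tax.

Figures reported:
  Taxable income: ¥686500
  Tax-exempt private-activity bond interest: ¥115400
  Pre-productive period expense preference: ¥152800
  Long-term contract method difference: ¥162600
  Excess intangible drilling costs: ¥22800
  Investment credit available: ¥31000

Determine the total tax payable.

General income tax:
  ¥384000 × 10% = ¥38400
  ¥302500 × 24% = ¥72600
  → ¥111000
  Less investment credit ¥31000 → ¥80000

Shadow minimum tax:
  Adjusted income: ¥686500 + ¥115400 + ¥152800 + ¥162600 + ¥22800 = ¥1140100
  Exemption: 25% × (¥1140100 − ¥750000) = ¥97525 ≥ ¥40000, so the exemption is fully phased out
  Base: ¥1140100 − ¥0 = ¥1140100
  ¥1140100 × 24% = ¥273624

¥273624 > ¥80000, so the shadow minimum tax is the binding amount.

¥273624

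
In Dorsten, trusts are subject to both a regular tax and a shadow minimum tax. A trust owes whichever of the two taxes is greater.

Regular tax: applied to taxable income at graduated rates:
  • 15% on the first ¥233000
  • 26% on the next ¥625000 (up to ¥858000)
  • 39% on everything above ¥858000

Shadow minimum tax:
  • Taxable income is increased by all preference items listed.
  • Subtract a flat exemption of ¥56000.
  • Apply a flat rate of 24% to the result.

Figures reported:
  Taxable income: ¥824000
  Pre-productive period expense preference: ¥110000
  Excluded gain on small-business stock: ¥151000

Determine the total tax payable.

¥246960

Regular tax:
  ¥233000 × 15% = ¥34950
  ¥591000 × 26% = ¥153660
  → ¥188610

Shadow minimum tax:
  Adjusted income: ¥824000 + ¥110000 + ¥151000 = ¥1085000
  Less exemption ¥56000 → base ¥1029000
  ¥1029000 × 24% = ¥246960

¥246960 > ¥188610, so the shadow minimum tax is the binding amount.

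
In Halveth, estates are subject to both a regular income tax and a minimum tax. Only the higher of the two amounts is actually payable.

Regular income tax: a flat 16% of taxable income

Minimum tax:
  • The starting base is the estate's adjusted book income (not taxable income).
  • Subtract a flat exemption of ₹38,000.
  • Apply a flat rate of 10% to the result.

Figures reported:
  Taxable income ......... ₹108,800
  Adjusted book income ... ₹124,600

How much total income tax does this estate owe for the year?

₹17,408

Regular income tax:
  ₹108,800 × 16% = ₹17,408

Minimum tax:
  Base (adjusted book income): ₹124,600
  Less exemption ₹38,000 → base ₹86,600
  ₹86,600 × 10% = ₹8,660

₹17,408 > ₹8,660, so the regular income tax governs.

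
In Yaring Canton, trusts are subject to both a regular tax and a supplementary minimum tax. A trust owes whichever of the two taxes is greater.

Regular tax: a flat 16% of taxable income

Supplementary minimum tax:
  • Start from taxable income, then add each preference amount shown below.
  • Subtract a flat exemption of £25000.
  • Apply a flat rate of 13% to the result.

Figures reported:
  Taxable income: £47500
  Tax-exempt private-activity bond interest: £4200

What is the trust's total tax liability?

Supplementary minimum tax:
  Adjusted income: £47500 + £4200 = £51700
  Less exemption £25000 → base £26700
  £26700 × 13% = £3471

Regular tax:
  £47500 × 16% = £7600

£7600 > £3471, so the regular tax governs.

£7600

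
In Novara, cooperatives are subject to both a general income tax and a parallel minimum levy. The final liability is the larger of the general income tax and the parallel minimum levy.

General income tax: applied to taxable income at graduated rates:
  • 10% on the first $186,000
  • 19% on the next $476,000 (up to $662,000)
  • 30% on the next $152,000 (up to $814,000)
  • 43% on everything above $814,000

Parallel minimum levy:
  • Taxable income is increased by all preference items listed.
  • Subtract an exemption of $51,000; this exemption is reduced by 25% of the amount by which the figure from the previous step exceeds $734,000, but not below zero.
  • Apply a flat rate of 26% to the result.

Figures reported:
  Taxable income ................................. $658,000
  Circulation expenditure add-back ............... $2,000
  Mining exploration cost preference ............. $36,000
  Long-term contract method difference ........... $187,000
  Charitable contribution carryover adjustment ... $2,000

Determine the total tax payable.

$226,655

Parallel minimum levy:
  Adjusted income: $658,000 + $2,000 + $36,000 + $187,000 + $2,000 = $885,000
  Exemption: $51,000 − 25% × ($885,000 − $734,000) = $51,000 − $37,750 = $13,250
  Base: $885,000 − $13,250 = $871,750
  $871,750 × 26% = $226,655

General income tax:
  $186,000 × 10% = $18,600
  $472,000 × 19% = $89,680
  → $108,280

$226,655 > $108,280, so the parallel minimum levy is the binding amount.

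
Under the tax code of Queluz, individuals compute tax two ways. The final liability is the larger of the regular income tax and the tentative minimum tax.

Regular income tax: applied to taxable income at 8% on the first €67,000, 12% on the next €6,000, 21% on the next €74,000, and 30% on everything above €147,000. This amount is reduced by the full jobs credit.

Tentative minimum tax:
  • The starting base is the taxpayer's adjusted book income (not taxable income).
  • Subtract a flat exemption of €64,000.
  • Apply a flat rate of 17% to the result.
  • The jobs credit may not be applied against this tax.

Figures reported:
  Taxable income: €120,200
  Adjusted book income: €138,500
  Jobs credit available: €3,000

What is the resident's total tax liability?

Tentative minimum tax:
  Base (adjusted book income): €138,500
  Less exemption €64,000 → base €74,500
  €74,500 × 17% = €12,665

Regular income tax:
  €67,000 × 8% = €5,360
  €6,000 × 12% = €720
  €47,200 × 21% = €9,912
  → €15,992
  Less jobs credit €3,000 → €12,992

€12,992 > €12,665, so the regular income tax governs.

€12,992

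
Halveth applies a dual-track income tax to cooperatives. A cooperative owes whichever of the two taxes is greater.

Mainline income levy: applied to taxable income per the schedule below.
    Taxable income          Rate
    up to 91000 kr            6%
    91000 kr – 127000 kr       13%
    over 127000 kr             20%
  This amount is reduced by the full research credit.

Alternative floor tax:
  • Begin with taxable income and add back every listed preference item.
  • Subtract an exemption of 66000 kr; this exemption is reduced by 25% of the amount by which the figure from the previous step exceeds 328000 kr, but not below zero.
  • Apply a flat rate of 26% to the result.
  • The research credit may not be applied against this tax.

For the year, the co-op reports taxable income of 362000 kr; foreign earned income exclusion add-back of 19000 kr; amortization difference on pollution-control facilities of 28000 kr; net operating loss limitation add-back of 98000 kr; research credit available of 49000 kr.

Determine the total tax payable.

Alternative floor tax:
  Adjusted income: 362000 kr + 19000 kr + 28000 kr + 98000 kr = 507000 kr
  Exemption: 66000 kr − 25% × (507000 kr − 328000 kr) = 66000 kr − 44750 kr = 21250 kr
  Base: 507000 kr − 21250 kr = 485750 kr
  485750 kr × 26% = 126295 kr

Mainline income levy:
  91000 kr × 6% = 5460 kr
  36000 kr × 13% = 4680 kr
  235000 kr × 20% = 47000 kr
  → 57140 kr
  Less research credit 49000 kr → 8140 kr

126295 kr > 8140 kr, so the alternative floor tax is the binding amount.

126295 kr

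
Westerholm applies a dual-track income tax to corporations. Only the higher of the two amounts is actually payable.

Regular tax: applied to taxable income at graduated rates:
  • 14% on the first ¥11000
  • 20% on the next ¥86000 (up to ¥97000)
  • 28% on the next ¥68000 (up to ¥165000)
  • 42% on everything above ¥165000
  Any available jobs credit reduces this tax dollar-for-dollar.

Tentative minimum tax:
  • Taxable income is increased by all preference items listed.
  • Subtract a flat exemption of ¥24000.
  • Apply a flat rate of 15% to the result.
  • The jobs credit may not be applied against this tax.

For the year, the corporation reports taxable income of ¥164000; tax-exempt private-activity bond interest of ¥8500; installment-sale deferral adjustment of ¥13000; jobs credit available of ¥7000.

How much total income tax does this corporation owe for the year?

¥30500

Regular tax:
  ¥11000 × 14% = ¥1540
  ¥86000 × 20% = ¥17200
  ¥67000 × 28% = ¥18760
  → ¥37500
  Less jobs credit ¥7000 → ¥30500

Tentative minimum tax:
  Adjusted income: ¥164000 + ¥8500 + ¥13000 = ¥185500
  Less exemption ¥24000 → base ¥161500
  ¥161500 × 15% = ¥24225

¥30500 > ¥24225, so the regular tax governs.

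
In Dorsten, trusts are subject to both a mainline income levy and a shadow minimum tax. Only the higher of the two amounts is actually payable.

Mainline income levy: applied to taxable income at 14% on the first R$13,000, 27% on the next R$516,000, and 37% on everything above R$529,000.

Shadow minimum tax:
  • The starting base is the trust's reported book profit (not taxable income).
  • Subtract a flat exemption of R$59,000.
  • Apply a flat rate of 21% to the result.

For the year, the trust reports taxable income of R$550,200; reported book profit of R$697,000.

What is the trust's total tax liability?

R$148,984

Shadow minimum tax:
  Base (reported book profit): R$697,000
  Less exemption R$59,000 → base R$638,000
  R$638,000 × 21% = R$133,980

Mainline income levy:
  R$13,000 × 14% = R$1,820
  R$516,000 × 27% = R$139,320
  R$21,200 × 37% = R$7,844
  → R$148,984

R$148,984 > R$133,980, so the mainline income levy governs.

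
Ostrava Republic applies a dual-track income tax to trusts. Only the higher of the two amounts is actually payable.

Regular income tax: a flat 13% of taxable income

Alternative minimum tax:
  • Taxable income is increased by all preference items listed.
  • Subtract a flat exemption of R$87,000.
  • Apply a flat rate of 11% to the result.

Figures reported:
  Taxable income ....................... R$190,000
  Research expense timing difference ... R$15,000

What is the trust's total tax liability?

Regular income tax:
  R$190,000 × 13% = R$24,700

Alternative minimum tax:
  Adjusted income: R$190,000 + R$15,000 = R$205,000
  Less exemption R$87,000 → base R$118,000
  R$118,000 × 11% = R$12,980

R$24,700 > R$12,980, so the regular income tax governs.

R$24,700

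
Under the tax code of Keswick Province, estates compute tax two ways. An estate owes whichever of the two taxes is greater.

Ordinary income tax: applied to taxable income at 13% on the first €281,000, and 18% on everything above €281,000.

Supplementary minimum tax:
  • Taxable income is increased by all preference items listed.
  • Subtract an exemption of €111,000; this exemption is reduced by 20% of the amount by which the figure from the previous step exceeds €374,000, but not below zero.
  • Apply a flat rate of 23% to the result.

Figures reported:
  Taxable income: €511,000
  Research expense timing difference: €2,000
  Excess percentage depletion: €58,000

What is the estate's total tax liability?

Ordinary income tax:
  €281,000 × 13% = €36,530
  €230,000 × 18% = €41,400
  → €77,930

Supplementary minimum tax:
  Adjusted income: €511,000 + €2,000 + €58,000 = €571,000
  Exemption: €111,000 − 20% × (€571,000 − €374,000) = €111,000 − €39,400 = €71,600
  Base: €571,000 − €71,600 = €499,400
  €499,400 × 23% = €114,862

€114,862 > €77,930, so the supplementary minimum tax is the binding amount.

€114,862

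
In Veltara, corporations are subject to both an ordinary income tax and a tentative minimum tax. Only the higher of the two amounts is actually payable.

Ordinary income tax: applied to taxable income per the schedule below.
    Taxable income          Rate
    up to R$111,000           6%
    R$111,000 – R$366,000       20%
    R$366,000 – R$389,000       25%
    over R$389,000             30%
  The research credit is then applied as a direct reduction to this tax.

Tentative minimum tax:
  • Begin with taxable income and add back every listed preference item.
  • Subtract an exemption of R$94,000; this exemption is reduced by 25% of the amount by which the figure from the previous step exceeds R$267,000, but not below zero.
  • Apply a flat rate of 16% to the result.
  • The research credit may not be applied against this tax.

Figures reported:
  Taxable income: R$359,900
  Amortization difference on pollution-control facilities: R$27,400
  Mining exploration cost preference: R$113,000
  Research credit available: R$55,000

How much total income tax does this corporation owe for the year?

R$74,340

Tentative minimum tax:
  Adjusted income: R$359,900 + R$27,400 + R$113,000 = R$500,300
  Exemption: R$94,000 − 25% × (R$500,300 − R$267,000) = R$94,000 − R$58,325 = R$35,675
  Base: R$500,300 − R$35,675 = R$464,625
  R$464,625 × 16% = R$74,340

Ordinary income tax:
  R$111,000 × 6% = R$6,660
  R$248,900 × 20% = R$49,780
  → R$56,440
  Less research credit R$55,000 → R$1,440

R$74,340 > R$1,440, so the tentative minimum tax is the binding amount.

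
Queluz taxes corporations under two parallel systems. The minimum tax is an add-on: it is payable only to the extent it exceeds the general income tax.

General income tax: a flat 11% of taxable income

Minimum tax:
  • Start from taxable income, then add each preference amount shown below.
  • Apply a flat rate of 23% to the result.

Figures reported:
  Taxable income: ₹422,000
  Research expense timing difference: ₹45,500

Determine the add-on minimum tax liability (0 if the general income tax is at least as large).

₹61,105

General income tax:
  ₹422,000 × 11% = ₹46,420

Minimum tax:
  Adjusted income: ₹422,000 + ₹45,500 = ₹467,500
  ₹467,500 × 23% = ₹107,525

Excess of minimum tax over general income tax: ₹107,525 − ₹46,420 = ₹61,105.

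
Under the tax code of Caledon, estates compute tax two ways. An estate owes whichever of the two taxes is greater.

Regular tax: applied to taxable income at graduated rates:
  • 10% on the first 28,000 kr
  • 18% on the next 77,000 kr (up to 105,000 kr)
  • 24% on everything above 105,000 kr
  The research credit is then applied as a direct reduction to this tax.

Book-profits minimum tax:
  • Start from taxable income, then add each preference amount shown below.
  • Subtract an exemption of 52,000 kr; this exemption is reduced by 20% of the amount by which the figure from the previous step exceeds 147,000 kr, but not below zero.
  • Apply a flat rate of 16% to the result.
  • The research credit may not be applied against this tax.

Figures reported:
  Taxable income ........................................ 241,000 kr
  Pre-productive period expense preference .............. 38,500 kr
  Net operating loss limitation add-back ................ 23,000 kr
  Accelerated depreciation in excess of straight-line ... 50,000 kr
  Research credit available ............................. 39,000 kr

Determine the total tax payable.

54,656 kr

Regular tax:
  28,000 kr × 10% = 2,800 kr
  77,000 kr × 18% = 13,860 kr
  136,000 kr × 24% = 32,640 kr
  → 49,300 kr
  Less research credit 39,000 kr → 10,300 kr

Book-profits minimum tax:
  Adjusted income: 241,000 kr + 38,500 kr + 23,000 kr + 50,000 kr = 352,500 kr
  Exemption: 52,000 kr − 20% × (352,500 kr − 147,000 kr) = 52,000 kr − 41,100 kr = 10,900 kr
  Base: 352,500 kr − 10,900 kr = 341,600 kr
  341,600 kr × 16% = 54,656 kr

54,656 kr > 10,300 kr, so the book-profits minimum tax is the binding amount.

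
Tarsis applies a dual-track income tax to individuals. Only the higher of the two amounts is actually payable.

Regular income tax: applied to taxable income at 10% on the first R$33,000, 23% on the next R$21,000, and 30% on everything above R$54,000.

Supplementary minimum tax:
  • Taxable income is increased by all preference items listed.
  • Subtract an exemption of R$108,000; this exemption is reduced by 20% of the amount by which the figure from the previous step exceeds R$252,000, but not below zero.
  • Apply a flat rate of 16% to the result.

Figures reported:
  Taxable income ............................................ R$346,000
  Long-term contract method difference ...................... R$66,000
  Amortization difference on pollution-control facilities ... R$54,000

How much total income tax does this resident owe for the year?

R$95,730

Regular income tax:
  R$33,000 × 10% = R$3,300
  R$21,000 × 23% = R$4,830
  R$292,000 × 30% = R$87,600
  → R$95,730

Supplementary minimum tax:
  Adjusted income: R$346,000 + R$66,000 + R$54,000 = R$466,000
  Exemption: R$108,000 − 20% × (R$466,000 − R$252,000) = R$108,000 − R$42,800 = R$65,200
  Base: R$466,000 − R$65,200 = R$400,800
  R$400,800 × 16% = R$64,128

R$95,730 > R$64,128, so the regular income tax governs.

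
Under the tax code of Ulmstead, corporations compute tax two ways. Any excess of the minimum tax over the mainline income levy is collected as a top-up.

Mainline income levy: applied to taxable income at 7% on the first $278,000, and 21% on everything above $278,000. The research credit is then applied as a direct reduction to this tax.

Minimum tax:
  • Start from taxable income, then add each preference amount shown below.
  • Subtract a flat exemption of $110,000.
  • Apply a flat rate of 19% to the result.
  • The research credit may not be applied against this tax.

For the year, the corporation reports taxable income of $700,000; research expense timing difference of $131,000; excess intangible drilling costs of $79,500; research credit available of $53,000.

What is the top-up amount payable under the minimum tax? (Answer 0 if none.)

$97,015

Minimum tax:
  Adjusted income: $700,000 + $131,000 + $79,500 = $910,500
  Less exemption $110,000 → base $800,500
  $800,500 × 19% = $152,095

Mainline income levy:
  $278,000 × 7% = $19,460
  $422,000 × 21% = $88,620
  → $108,080
  Less research credit $53,000 → $55,080

Excess of minimum tax over mainline income levy: $152,095 − $55,080 = $97,015.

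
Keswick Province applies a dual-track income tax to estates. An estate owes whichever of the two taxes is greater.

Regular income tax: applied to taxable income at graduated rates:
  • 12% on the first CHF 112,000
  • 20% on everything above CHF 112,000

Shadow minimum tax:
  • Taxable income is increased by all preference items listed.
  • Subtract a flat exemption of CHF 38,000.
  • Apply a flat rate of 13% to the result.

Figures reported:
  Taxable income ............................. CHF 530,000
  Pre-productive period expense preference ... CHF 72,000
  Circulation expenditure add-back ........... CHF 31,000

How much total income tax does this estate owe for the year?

Regular income tax:
  CHF 112,000 × 12% = CHF 13,440
  CHF 418,000 × 20% = CHF 83,600
  → CHF 97,040

Shadow minimum tax:
  Adjusted income: CHF 530,000 + CHF 72,000 + CHF 31,000 = CHF 633,000
  Less exemption CHF 38,000 → base CHF 595,000
  CHF 595,000 × 13% = CHF 77,350

CHF 97,040 > CHF 77,350, so the regular income tax governs.

CHF 97,040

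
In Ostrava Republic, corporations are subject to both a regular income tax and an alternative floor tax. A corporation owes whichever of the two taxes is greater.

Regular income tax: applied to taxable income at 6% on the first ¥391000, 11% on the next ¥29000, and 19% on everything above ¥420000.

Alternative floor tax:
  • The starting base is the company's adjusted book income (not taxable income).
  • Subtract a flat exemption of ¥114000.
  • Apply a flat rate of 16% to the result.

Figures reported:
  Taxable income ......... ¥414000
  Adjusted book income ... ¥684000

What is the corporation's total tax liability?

Alternative floor tax:
  Base (adjusted book income): ¥684000
  Less exemption ¥114000 → base ¥570000
  ¥570000 × 16% = ¥91200

Regular income tax:
  ¥391000 × 6% = ¥23460
  ¥23000 × 11% = ¥2530
  → ¥25990

¥91200 > ¥25990, so the alternative floor tax is the binding amount.

¥91200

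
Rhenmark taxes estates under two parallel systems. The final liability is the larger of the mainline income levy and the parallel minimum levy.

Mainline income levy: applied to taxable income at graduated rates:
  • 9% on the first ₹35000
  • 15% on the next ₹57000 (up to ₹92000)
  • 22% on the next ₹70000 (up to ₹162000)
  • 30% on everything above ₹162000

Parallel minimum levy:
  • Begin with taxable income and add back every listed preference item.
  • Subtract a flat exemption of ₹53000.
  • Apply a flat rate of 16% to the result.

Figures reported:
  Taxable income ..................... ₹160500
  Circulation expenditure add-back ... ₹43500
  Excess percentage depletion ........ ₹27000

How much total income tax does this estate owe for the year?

Parallel minimum levy:
  Adjusted income: ₹160500 + ₹43500 + ₹27000 = ₹231000
  Less exemption ₹53000 → base ₹178000
  ₹178000 × 16% = ₹28480

Mainline income levy:
  ₹35000 × 9% = ₹3150
  ₹57000 × 15% = ₹8550
  ₹68500 × 22% = ₹15070
  → ₹26770

₹28480 > ₹26770, so the parallel minimum levy is the binding amount.

₹28480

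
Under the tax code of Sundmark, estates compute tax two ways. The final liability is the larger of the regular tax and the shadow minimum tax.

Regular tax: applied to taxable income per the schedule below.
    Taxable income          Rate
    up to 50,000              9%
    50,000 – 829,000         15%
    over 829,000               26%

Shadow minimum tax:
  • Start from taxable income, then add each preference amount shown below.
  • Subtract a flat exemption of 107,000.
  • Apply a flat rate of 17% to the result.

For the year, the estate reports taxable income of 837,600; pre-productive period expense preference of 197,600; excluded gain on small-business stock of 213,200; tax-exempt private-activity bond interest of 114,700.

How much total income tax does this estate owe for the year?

Regular tax:
  50,000 × 9% = 4,500
  779,000 × 15% = 116,850
  8,600 × 26% = 2,236
  → 123,586

Shadow minimum tax:
  Adjusted income: 837,600 + 197,600 + 213,200 + 114,700 = 1,363,100
  Less exemption 107,000 → base 1,256,100
  1,256,100 × 17% = 213,537

213,537 > 123,586, so the shadow minimum tax is the binding amount.

213,537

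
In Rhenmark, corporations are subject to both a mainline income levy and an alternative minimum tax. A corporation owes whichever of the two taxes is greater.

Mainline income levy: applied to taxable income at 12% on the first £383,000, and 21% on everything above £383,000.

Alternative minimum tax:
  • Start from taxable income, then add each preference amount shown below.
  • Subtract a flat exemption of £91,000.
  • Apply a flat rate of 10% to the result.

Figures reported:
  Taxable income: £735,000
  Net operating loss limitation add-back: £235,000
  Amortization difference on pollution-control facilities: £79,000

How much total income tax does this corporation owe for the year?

Alternative minimum tax:
  Adjusted income: £735,000 + £235,000 + £79,000 = £1,049,000
  Less exemption £91,000 → base £958,000
  £958,000 × 10% = £95,800

Mainline income levy:
  £383,000 × 12% = £45,960
  £352,000 × 21% = £73,920
  → £119,880

£119,880 > £95,800, so the mainline income levy governs.

£119,880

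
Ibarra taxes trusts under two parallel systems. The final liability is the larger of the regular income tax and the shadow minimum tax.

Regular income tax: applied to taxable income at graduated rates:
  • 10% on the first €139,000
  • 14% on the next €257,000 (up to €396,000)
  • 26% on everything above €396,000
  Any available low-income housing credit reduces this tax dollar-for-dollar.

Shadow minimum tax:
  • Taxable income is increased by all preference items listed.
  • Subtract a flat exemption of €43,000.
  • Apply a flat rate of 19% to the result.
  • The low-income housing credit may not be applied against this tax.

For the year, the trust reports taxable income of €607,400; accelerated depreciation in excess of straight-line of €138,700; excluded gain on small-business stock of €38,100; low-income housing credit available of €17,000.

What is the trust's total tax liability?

€140,828

Shadow minimum tax:
  Adjusted income: €607,400 + €138,700 + €38,100 = €784,200
  Less exemption €43,000 → base €741,200
  €741,200 × 19% = €140,828

Regular income tax:
  €139,000 × 10% = €13,900
  €257,000 × 14% = €35,980
  €211,400 × 26% = €54,964
  → €104,844
  Less low-income housing credit €17,000 → €87,844

€140,828 > €87,844, so the shadow minimum tax is the binding amount.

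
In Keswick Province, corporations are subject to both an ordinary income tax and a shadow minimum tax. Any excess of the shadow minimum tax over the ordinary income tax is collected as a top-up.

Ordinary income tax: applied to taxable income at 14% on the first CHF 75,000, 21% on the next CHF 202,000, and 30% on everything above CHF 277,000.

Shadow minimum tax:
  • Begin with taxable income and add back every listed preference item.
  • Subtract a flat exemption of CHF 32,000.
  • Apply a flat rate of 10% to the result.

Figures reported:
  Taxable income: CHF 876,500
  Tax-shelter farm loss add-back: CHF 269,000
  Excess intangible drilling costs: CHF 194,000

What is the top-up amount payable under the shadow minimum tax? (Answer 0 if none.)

CHF 0

Shadow minimum tax:
  Adjusted income: CHF 876,500 + CHF 269,000 + CHF 194,000 = CHF 1,339,500
  Less exemption CHF 32,000 → base CHF 1,307,500
  CHF 1,307,500 × 10% = CHF 130,750

Ordinary income tax:
  CHF 75,000 × 14% = CHF 10,500
  CHF 202,000 × 21% = CHF 42,420
  CHF 599,500 × 30% = CHF 179,850
  → CHF 232,770

CHF 130,750 ≤ CHF 232,770, so no add-on is due.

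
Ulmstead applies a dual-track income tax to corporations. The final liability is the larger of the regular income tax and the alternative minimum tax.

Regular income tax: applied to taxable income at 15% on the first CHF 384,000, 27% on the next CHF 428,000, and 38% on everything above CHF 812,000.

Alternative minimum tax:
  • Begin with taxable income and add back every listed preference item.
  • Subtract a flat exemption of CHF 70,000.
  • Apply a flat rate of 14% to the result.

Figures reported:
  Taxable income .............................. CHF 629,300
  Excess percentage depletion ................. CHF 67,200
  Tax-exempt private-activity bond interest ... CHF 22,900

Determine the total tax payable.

CHF 123,831

Alternative minimum tax:
  Adjusted income: CHF 629,300 + CHF 67,200 + CHF 22,900 = CHF 719,400
  Less exemption CHF 70,000 → base CHF 649,400
  CHF 649,400 × 14% = CHF 90,916

Regular income tax:
  CHF 384,000 × 15% = CHF 57,600
  CHF 245,300 × 27% = CHF 66,231
  → CHF 123,831

CHF 123,831 > CHF 90,916, so the regular income tax governs.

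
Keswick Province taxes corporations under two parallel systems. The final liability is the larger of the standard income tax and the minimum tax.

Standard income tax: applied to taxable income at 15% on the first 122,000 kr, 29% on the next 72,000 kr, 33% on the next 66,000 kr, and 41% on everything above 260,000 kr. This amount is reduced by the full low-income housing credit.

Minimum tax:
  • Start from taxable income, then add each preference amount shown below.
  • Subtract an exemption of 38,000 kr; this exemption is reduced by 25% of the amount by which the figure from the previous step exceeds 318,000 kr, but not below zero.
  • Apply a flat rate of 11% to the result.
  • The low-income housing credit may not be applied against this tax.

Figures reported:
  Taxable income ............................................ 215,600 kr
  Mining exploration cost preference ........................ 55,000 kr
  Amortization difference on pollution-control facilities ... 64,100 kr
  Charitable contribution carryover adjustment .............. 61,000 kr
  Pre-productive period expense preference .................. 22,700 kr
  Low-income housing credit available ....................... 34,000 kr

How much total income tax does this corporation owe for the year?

Standard income tax:
  122,000 kr × 15% = 18,300 kr
  72,000 kr × 29% = 20,880 kr
  21,600 kr × 33% = 7,128 kr
  → 46,308 kr
  Less low-income housing credit 34,000 kr → 12,308 kr

Minimum tax:
  Adjusted income: 215,600 kr + 55,000 kr + 64,100 kr + 61,000 kr + 22,700 kr = 418,400 kr
  Exemption: 38,000 kr − 25% × (418,400 kr − 318,000 kr) = 38,000 kr − 25,100 kr = 12,900 kr
  Base: 418,400 kr − 12,900 kr = 405,500 kr
  405,500 kr × 11% = 44,605 kr

44,605 kr > 12,308 kr, so the minimum tax is the binding amount.

44,605 kr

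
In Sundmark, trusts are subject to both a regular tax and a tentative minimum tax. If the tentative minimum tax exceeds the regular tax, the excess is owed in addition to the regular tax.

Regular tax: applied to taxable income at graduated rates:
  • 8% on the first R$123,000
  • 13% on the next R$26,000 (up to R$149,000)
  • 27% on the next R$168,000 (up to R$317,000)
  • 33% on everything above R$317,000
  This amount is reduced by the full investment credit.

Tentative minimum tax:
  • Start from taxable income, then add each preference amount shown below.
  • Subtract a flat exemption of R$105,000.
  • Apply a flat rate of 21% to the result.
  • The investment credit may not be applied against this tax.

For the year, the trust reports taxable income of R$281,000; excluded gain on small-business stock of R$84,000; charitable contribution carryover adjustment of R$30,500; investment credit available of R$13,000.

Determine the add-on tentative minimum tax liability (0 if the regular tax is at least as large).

R$25,145

Regular tax:
  R$123,000 × 8% = R$9,840
  R$26,000 × 13% = R$3,380
  R$132,000 × 27% = R$35,640
  → R$48,860
  Less investment credit R$13,000 → R$35,860

Tentative minimum tax:
  Adjusted income: R$281,000 + R$84,000 + R$30,500 = R$395,500
  Less exemption R$105,000 → base R$290,500
  R$290,500 × 21% = R$61,005

Excess of tentative minimum tax over regular tax: R$61,005 − R$35,860 = R$25,145.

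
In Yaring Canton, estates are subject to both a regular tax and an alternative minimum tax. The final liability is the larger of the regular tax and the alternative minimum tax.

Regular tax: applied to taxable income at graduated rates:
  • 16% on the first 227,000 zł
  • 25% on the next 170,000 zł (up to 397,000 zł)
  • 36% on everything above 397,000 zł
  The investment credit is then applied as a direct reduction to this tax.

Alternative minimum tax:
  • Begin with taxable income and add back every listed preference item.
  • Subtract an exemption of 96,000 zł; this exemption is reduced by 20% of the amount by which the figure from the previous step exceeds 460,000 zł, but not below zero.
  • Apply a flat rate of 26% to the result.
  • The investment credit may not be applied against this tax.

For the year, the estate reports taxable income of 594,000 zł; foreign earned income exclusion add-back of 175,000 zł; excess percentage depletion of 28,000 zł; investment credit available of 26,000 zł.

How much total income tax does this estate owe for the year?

199,784 zł

Regular tax:
  227,000 zł × 16% = 36,320 zł
  170,000 zł × 25% = 42,500 zł
  197,000 zł × 36% = 70,920 zł
  → 149,740 zł
  Less investment credit 26,000 zł → 123,740 zł

Alternative minimum tax:
  Adjusted income: 594,000 zł + 175,000 zł + 28,000 zł = 797,000 zł
  Exemption: 96,000 zł − 20% × (797,000 zł − 460,000 zł) = 96,000 zł − 67,400 zł = 28,600 zł
  Base: 797,000 zł − 28,600 zł = 768,400 zł
  768,400 zł × 26% = 199,784 zł

199,784 zł > 123,740 zł, so the alternative minimum tax is the binding amount.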